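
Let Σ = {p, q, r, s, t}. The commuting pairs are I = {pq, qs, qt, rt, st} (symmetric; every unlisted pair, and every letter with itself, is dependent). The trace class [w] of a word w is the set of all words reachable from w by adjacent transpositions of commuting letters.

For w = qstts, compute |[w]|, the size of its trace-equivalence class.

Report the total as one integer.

piece 0:q — minimal
piece 1:s — minimal
piece 2:t — minimal
piece 3:t rests on {2:t}
piece 4:s rests on {1:s}
minimal pieces: {0:q, 1:s, 2:t}
ways to finish when only these pieces remain (= sum over removing one remaining piece with nothing left below it):
  1 left: {0}→1  {3}→1  {4}→1
  2 left: {0,3}→2  {0,4}→2  {1,4}→1  {2,3}→1  {3,4}→2
  3 left: {0,1,4}→3  {0,2,3}→3  {0,3,4}→6  {1,3,4}→3  {2,3,4}→3
  placing 0:q first → 6 extensions
  placing 1:s first → 12 extensions
  placing 2:t first → 12 extensions
total linear extensions = 30

30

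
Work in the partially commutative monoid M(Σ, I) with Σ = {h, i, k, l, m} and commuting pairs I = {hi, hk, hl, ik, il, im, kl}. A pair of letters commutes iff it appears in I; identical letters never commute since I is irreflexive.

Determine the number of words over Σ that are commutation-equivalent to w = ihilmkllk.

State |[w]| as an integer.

432

#0=i has no predecessor
#1=h has no predecessor
#2=i depends on [0:i]
#3=l has no predecessor
#4=m depends on [1:h, 3:l]
#5=k depends on [4:m]
#6=l depends on [4:m]
#7=l depends on [6:l]
#8=k depends on [5:k]
sources: [0:i, 1:h, 3:l]
N(rest) = Σ N(rest − s) over sources s of rest; N(one piece) = 1:
  size 1 → [2]=1  [7]=1  [8]=1
  size 2 → [0,2]=1  [2,7]=2  [2,8]=2  [5,8]=1  [6,7]=1  [7,8]=2
  size 3 → [0,2,7]=3  [0,2,8]=3  [2,5,8]=3  [2,6,7]=3  [2,7,8]=6  [5,7,8]=3  [6,7,8]=3
  size 4 → [0,2,5,8]=6  [0,2,6,7]=6  [0,2,7,8]=12  [2,5,7,8]=12  [2,6,7,8]=12  [5,6,7,8]=6
  size 5 → [0,2,5,7,8]=30  [0,2,6,7,8]=30  [2,5,6,7,8]=30  [4,5,6,7,8]=6
  size 6 → [0,2,5,6,7,8]=90  [1,4,5,6,7,8]=6  [2,4,5,6,7,8]=36  [3,4,5,6,7,8]=6
  size 7 → [0,2,4,5,6,7,8]=126  [1,2,4,5,6,7,8]=42  [1,3,4,5,6,7,8]=12  [2,3,4,5,6,7,8]=42
  first=0(i) contributes 96
  first=1(h) contributes 168
  first=3(l) contributes 168
|[w]| = 432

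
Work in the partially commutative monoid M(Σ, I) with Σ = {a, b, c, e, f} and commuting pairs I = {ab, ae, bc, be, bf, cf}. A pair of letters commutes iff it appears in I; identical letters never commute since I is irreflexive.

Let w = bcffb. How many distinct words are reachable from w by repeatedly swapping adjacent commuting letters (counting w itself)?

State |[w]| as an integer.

30

piece 0:b — minimal
piece 1:c — minimal
piece 2:f — minimal
piece 3:f rests on {2:f}
piece 4:b rests on {0:b}
minimal pieces: {0:b, 1:c, 2:f}
ways to finish when only these pieces remain (= sum over removing one remaining piece with nothing left below it):
  1 left: {1}→1  {3}→1  {4}→1
  2 left: {0,4}→1  {1,3}→2  {1,4}→2  {2,3}→1  {3,4}→2
  3 left: {0,1,4}→3  {0,3,4}→3  {1,2,3}→3  {1,3,4}→6  {2,3,4}→3
  placing 0:b first → 12 extensions
  placing 1:c first → 6 extensions
  placing 2:f first → 12 extensions
total linear extensions = 30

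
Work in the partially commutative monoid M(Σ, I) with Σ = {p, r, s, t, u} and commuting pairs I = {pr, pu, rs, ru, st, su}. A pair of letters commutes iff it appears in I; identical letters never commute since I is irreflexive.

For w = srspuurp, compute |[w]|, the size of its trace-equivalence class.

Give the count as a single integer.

drop 0:s onto floor
drop 1:r onto floor
drop 2:s onto {0:s}
drop 3:p onto {2:s}
drop 4:u onto floor
drop 5:u onto {4:u}
drop 6:r onto {1:r}
drop 7:p onto {3:p}
ground layer = {0:s, 1:r, 4:u}
drop-orders for the pieces not yet dropped (sum over which currently-grounded one goes next):
  1 to go: {5} 1  {6} 1  {7} 1
  2 to go: {1,6} 1  {3,7} 1  {4,5} 1  {5,6} 2  {5,7} 2  {6,7} 2
  3 to go: {1,5,6} 3  {1,6,7} 3  {2,3,7} 1  {3,5,7} 3  {3,6,7} 3  {4,5,6} 3  {4,5,7} 3  {5,6,7} 6
  4 to go: {0,2,3,7} 1  {1,3,6,7} 6  {1,4,5,6} 6  {1,5,6,7} 12  {2,3,5,7} 4  {2,3,6,7} 4  {3,4,5,7} 6  {3,5,6,7} 12  {4,5,6,7} 12
  5 to go: {0,2,3,5,7} 5  {0,2,3,6,7} 5  {1,2,3,6,7} 10  {1,3,5,6,7} 30  {1,4,5,6,7} 30  {2,3,4,5,7} 10  {2,3,5,6,7} 20  {3,4,5,6,7} 30
  6 to go: {0,1,2,3,6,7} 15  {0,2,3,4,5,7} 15  {0,2,3,5,6,7} 30  {1,2,3,5,6,7} 60  {1,3,4,5,6,7} 90  {2,3,4,5,6,7} 60
  if 0:s drops first: 210 orders
  if 1:r drops first: 105 orders
  if 4:u drops first: 105 orders
heap linearizations: 420

420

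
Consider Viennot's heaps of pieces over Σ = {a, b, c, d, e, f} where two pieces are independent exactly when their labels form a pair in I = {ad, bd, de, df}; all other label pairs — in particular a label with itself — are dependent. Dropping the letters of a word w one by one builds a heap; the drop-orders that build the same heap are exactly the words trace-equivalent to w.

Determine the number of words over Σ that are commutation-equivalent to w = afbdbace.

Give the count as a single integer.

drop 0:a onto floor
drop 1:f onto {0:a}
drop 2:b onto {1:f}
drop 3:d onto floor
drop 4:b onto {2:b}
drop 5:a onto {4:b}
drop 6:c onto {3:d, 5:a}
drop 7:e onto {6:c}
ground layer = {0:a, 3:d}
drop-orders for the pieces not yet dropped (sum over which currently-grounded one goes next):
  1 to go: {7} 1
  2 to go: {6,7} 1
  3 to go: {3,6,7} 1  {5,6,7} 1
  4 to go: {3,5,6,7} 2  {4,5,6,7} 1
  5 to go: {2,4,5,6,7} 1  {3,4,5,6,7} 3
  6 to go: {1,2,4,5,6,7} 1  {2,3,4,5,6,7} 4
  if 0:a drops first: 5 orders
  if 3:d drops first: 1 orders
heap linearizations: 6

6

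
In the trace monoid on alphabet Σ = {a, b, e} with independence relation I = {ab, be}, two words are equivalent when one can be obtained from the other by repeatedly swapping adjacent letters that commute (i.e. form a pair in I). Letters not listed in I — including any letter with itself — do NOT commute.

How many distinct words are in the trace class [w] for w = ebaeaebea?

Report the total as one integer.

piece 0:e — minimal
piece 1:b — minimal
piece 2:a rests on {0:e}
piece 3:e rests on {2:a}
piece 4:a rests on {3:e}
piece 5:e rests on {4:a}
piece 6:b rests on {1:b}
piece 7:e rests on {5:e}
piece 8:a rests on {7:e}
minimal pieces: {0:e, 1:b}
ways to finish when only these pieces remain (= sum over removing one remaining piece with nothing left below it):
  1 left: {6}→1  {8}→1
  2 left: {1,6}→1  {6,8}→2  {7,8}→1
  3 left: {1,6,8}→3  {5,7,8}→1  {6,7,8}→3
  4 left: {1,6,7,8}→6  {4,5,7,8}→1  {5,6,7,8}→4
  5 left: {1,5,6,7,8}→10  {3,4,5,7,8}→1  {4,5,6,7,8}→5
  6 left: {1,4,5,6,7,8}→15  {2,3,4,5,7,8}→1  {3,4,5,6,7,8}→6
  7 left: {0,2,3,4,5,7,8}→1  {1,3,4,5,6,7,8}→21  {2,3,4,5,6,7,8}→7
  placing 0:e first → 28 extensions
  placing 1:b first → 8 extensions
total linear extensions = 36

36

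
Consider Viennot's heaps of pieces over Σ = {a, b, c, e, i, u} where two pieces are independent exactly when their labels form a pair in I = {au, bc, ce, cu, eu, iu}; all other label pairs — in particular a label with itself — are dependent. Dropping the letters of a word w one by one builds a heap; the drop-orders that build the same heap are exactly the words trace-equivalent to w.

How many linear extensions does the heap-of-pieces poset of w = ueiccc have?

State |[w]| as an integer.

6

piece 0:u — minimal
piece 1:e — minimal
piece 2:i rests on {1:e}
piece 3:c rests on {2:i}
piece 4:c rests on {3:c}
piece 5:c rests on {4:c}
minimal pieces: {0:u, 1:e}
ways to finish when only these pieces remain (= sum over removing one remaining piece with nothing left below it):
  1 left: {0}→1  {5}→1
  2 left: {0,5}→2  {4,5}→1
  3 left: {0,4,5}→3  {3,4,5}→1
  4 left: {0,3,4,5}→4  {2,3,4,5}→1
  placing 0:u first → 1 extensions
  placing 1:e first → 5 extensions
total linear extensions = 6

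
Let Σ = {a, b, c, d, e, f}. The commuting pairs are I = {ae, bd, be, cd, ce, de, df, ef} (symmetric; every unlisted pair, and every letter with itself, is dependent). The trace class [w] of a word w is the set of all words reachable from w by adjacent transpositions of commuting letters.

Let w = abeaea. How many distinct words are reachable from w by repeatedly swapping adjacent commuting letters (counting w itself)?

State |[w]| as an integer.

#0=a has no predecessor
#1=b depends on [0:a]
#2=e has no predecessor
#3=a depends on [1:b]
#4=e depends on [2:e]
#5=a depends on [3:a]
sources: [0:a, 2:e]
N(rest) = Σ N(rest − s) over sources s of rest; N(one piece) = 1:
  size 1 → [4]=1  [5]=1
  size 2 → [2,4]=1  [3,5]=1  [4,5]=2
  size 3 → [1,3,5]=1  [2,4,5]=3  [3,4,5]=3
  size 4 → [0,1,3,5]=1  [1,3,4,5]=4  [2,3,4,5]=6
  first=0(a) contributes 10
  first=2(e) contributes 5
|[w]| = 15

15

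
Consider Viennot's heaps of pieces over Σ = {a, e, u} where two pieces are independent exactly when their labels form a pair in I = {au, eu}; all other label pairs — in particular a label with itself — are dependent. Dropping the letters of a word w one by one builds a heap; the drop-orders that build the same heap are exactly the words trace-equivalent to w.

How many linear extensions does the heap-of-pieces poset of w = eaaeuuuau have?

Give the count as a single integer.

#0=e has no predecessor
#1=a depends on [0:e]
#2=a depends on [1:a]
#3=e depends on [2:a]
#4=u has no predecessor
#5=u depends on [4:u]
#6=u depends on [5:u]
#7=a depends on [3:e]
#8=u depends on [6:u]
sources: [0:e, 4:u]
N(rest) = Σ N(rest − s) over sources s of rest; N(one piece) = 1:
  size 1 → [7]=1  [8]=1
  size 2 → [3,7]=1  [6,8]=1  [7,8]=2
  size 3 → [2,3,7]=1  [3,7,8]=3  [5,6,8]=1  [6,7,8]=3
  size 4 → [1,2,3,7]=1  [2,3,7,8]=4  [3,6,7,8]=6  [4,5,6,8]=1  [5,6,7,8]=4
  size 5 → [0,1,2,3,7]=1  [1,2,3,7,8]=5  [2,3,6,7,8]=10  [3,5,6,7,8]=10  [4,5,6,7,8]=5
  size 6 → [0,1,2,3,7,8]=6  [1,2,3,6,7,8]=15  [2,3,5,6,7,8]=20  [3,4,5,6,7,8]=15
  size 7 → [0,1,2,3,6,7,8]=21  [1,2,3,5,6,7,8]=35  [2,3,4,5,6,7,8]=35
  first=0(e) contributes 70
  first=4(u) contributes 56
|[w]| = 126

126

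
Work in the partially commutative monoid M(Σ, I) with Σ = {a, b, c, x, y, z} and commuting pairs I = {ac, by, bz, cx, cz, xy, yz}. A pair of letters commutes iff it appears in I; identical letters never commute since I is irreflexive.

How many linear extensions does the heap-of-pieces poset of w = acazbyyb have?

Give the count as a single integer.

96

#0=a has no predecessor
#1=c has no predecessor
#2=a depends on [0:a]
#3=z depends on [2:a]
#4=b depends on [1:c, 2:a]
#5=y depends on [1:c, 2:a]
#6=y depends on [5:y]
#7=b depends on [4:b]
sources: [0:a, 1:c]
N(rest) = Σ N(rest − s) over sources s of rest; N(one piece) = 1:
  size 1 → [3]=1  [6]=1  [7]=1
  size 2 → [3,6]=2  [3,7]=2  [4,7]=1  [5,6]=1  [6,7]=2
  size 3 → [3,4,7]=3  [3,5,6]=3  [3,6,7]=6  [4,6,7]=3  [5,6,7]=3
  size 4 → [3,4,6,7]=12  [3,5,6,7]=12  [4,5,6,7]=6
  size 5 → [1,4,5,6,7]=6  [3,4,5,6,7]=30
  size 6 → [1,3,4,5,6,7]=36  [2,3,4,5,6,7]=30
  first=0(a) contributes 66
  first=1(c) contributes 30
|[w]| = 96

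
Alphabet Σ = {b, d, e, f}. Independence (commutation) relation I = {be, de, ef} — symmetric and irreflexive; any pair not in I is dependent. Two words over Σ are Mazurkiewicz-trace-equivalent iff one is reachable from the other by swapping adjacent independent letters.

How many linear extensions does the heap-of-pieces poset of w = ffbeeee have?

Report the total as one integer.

35

0(f) covers ∅
1(f) covers 0:f
2(b) covers 1:f
3(e) covers ∅
4(e) covers 3:e
5(e) covers 4:e
6(e) covers 5:e
floor of heap: 0:f, 3:e
completions by unplaced set U, small U first (add the entries for U minus each lowest piece of U):
  |U|=1: {2}:1  {6}:1
  |U|=2: {1,2}:1  {2,6}:2  {5,6}:1
  |U|=3: {0,1,2}:1  {1,2,6}:3  {2,5,6}:3  {4,5,6}:1
  |U|=4: {0,1,2,6}:4  {1,2,5,6}:6  {2,4,5,6}:4  {3,4,5,6}:1
  |U|=5: {0,1,2,5,6}:10  {1,2,4,5,6}:10  {2,3,4,5,6}:5
  start at 0(f): 15
  start at 3(e): 20
sum over floor = 35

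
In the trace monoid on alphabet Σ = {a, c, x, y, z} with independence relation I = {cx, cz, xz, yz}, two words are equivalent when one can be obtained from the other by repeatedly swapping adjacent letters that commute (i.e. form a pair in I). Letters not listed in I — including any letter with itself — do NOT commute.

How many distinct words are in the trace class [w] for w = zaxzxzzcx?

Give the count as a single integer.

#0=z has no predecessor
#1=a depends on [0:z]
#2=x depends on [1:a]
#3=z depends on [1:a]
#4=x depends on [2:x]
#5=z depends on [3:z]
#6=z depends on [5:z]
#7=c depends on [1:a]
#8=x depends on [4:x]
sources: [0:z]
N(rest) = Σ N(rest − s) over sources s of rest; N(one piece) = 1:
  size 1 → [6]=1  [7]=1  [8]=1
  size 2 → [4,8]=1  [5,6]=1  [6,7]=2  [6,8]=2  [7,8]=2
  size 3 → [2,4,8]=1  [3,5,6]=1  [4,6,8]=3  [4,7,8]=3  [5,6,7]=3  [5,6,8]=3  [6,7,8]=6
  size 4 → [2,4,6,8]=4  [2,4,7,8]=4  [3,5,6,7]=4  [3,5,6,8]=4  [4,5,6,8]=6  [4,6,7,8]=12  [5,6,7,8]=12
  size 5 → [2,4,5,6,8]=10  [2,4,6,7,8]=20  [3,4,5,6,8]=10  [3,5,6,7,8]=20  [4,5,6,7,8]=30
  size 6 → [2,3,4,5,6,8]=20  [2,4,5,6,7,8]=60  [3,4,5,6,7,8]=60
  size 7 → [2,3,4,5,6,7,8]=140
  first=0(z) contributes 140

140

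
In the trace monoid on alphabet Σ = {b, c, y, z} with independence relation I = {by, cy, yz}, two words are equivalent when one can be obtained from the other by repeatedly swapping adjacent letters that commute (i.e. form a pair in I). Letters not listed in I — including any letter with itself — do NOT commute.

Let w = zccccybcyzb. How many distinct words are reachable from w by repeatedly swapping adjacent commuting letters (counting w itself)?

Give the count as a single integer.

#0=z has no predecessor
#1=c depends on [0:z]
#2=c depends on [1:c]
#3=c depends on [2:c]
#4=c depends on [3:c]
#5=y has no predecessor
#6=b depends on [4:c]
#7=c depends on [6:b]
#8=y depends on [5:y]
#9=z depends on [7:c]
#10=b depends on [9:z]
sources: [0:z, 5:y]
N(rest) = Σ N(rest − s) over sources s of rest; N(one piece) = 1:
  size 1 → [8]=1  [10]=1
  size 2 → [5,8]=1  [8,10]=2  [9,10]=1
  size 3 → [5,8,10]=3  [7,9,10]=1  [8,9,10]=3
  size 4 → [5,8,9,10]=6  [6,7,9,10]=1  [7,8,9,10]=4
  size 5 → [4,6,7,9,10]=1  [5,7,8,9,10]=10  [6,7,8,9,10]=5
  size 6 → [3,4,6,7,9,10]=1  [4,6,7,8,9,10]=6  [5,6,7,8,9,10]=15
  size 7 → [2,3,4,6,7,9,10]=1  [3,4,6,7,8,9,10]=7  [4,5,6,7,8,9,10]=21
  size 8 → [1,2,3,4,6,7,9,10]=1  [2,3,4,6,7,8,9,10]=8  [3,4,5,6,7,8,9,10]=28
  size 9 → [0,1,2,3,4,6,7,9,10]=1  [1,2,3,4,6,7,8,9,10]=9  [2,3,4,5,6,7,8,9,10]=36
  first=0(z) contributes 45
  first=5(y) contributes 10
|[w]| = 55

55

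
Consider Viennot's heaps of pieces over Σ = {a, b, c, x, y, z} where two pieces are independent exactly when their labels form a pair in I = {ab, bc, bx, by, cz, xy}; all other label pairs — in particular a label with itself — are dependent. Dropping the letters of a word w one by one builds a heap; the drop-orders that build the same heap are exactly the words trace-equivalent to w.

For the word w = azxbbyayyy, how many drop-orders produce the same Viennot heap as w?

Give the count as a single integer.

56

drop 0:a onto floor
drop 1:z onto {0:a}
drop 2:x onto {1:z}
drop 3:b onto {1:z}
drop 4:b onto {3:b}
drop 5:y onto {1:z}
drop 6:a onto {2:x, 5:y}
drop 7:y onto {6:a}
drop 8:y onto {7:y}
drop 9:y onto {8:y}
ground layer = {0:a}
drop-orders for the pieces not yet dropped (sum over which currently-grounded one goes next):
  1 to go: {4} 1  {9} 1
  2 to go: {3,4} 1  {4,9} 2  {8,9} 1
  3 to go: {3,4,9} 3  {4,8,9} 3  {7,8,9} 1
  4 to go: {3,4,8,9} 6  {4,7,8,9} 4  {6,7,8,9} 1
  5 to go: {2,6,7,8,9} 1  {3,4,7,8,9} 10  {4,6,7,8,9} 5  {5,6,7,8,9} 1
  6 to go: {2,4,6,7,8,9} 6  {2,5,6,7,8,9} 2  {3,4,6,7,8,9} 15  {4,5,6,7,8,9} 6
  7 to go: {2,3,4,6,7,8,9} 21  {2,4,5,6,7,8,9} 14  {3,4,5,6,7,8,9} 21
  8 to go: {2,3,4,5,6,7,8,9} 56
  if 0:a drops first: 56 orders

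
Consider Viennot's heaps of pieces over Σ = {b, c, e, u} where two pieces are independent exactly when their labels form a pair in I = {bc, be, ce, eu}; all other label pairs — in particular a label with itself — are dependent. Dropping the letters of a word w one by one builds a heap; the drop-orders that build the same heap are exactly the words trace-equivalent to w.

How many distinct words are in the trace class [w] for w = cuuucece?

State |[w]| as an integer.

0(c) covers ∅
1(u) covers 0:c
2(u) covers 1:u
3(u) covers 2:u
4(c) covers 3:u
5(e) covers ∅
6(c) covers 4:c
7(e) covers 5:e
floor of heap: 0:c, 5:e
completions by unplaced set U, small U first (add the entries for U minus each lowest piece of U):
  |U|=1: {6}:1  {7}:1
  |U|=2: {4,6}:1  {5,7}:1  {6,7}:2
  |U|=3: {3,4,6}:1  {4,6,7}:3  {5,6,7}:3
  |U|=4: {2,3,4,6}:1  {3,4,6,7}:4  {4,5,6,7}:6
  |U|=5: {1,2,3,4,6}:1  {2,3,4,6,7}:5  {3,4,5,6,7}:10
  |U|=6: {0,1,2,3,4,6}:1  {1,2,3,4,6,7}:6  {2,3,4,5,6,7}:15
  start at 0(c): 21
  start at 5(e): 7
sum over floor = 28

28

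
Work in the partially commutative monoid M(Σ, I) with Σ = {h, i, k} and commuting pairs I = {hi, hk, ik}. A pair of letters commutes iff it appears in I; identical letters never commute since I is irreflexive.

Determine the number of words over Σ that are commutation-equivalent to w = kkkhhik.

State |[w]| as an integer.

piece 0:k — minimal
piece 1:k rests on {0:k}
piece 2:k rests on {1:k}
piece 3:h — minimal
piece 4:h rests on {3:h}
piece 5:i — minimal
piece 6:k rests on {2:k}
minimal pieces: {0:k, 3:h, 5:i}
ways to finish when only these pieces remain (= sum over removing one remaining piece with nothing left below it):
  1 left: {4}→1  {5}→1  {6}→1
  2 left: {2,6}→1  {3,4}→1  {4,5}→2  {4,6}→2  {5,6}→2
  3 left: {1,2,6}→1  {2,4,6}→3  {2,5,6}→3  {3,4,5}→3  {3,4,6}→3  {4,5,6}→6
  4 left: {0,1,2,6}→1  {1,2,4,6}→4  {1,2,5,6}→4  {2,3,4,6}→6  {2,4,5,6}→12  {3,4,5,6}→12
  5 left: {0,1,2,4,6}→5  {0,1,2,5,6}→5  {1,2,3,4,6}→10  {1,2,4,5,6}→20  {2,3,4,5,6}→30
  placing 0:k first → 60 extensions
  placing 3:h first → 30 extensions
  placing 5:i first → 15 extensions
total linear extensions = 105

105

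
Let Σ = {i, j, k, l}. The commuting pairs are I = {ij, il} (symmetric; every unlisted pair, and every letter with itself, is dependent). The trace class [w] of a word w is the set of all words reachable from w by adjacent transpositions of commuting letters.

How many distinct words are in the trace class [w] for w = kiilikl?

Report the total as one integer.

0(k) covers ∅
1(i) covers 0:k
2(i) covers 1:i
3(l) covers 0:k
4(i) covers 2:i
5(k) covers 3:l, 4:i
6(l) covers 5:k
floor of heap: 0:k
completions by unplaced set U, small U first (add the entries for U minus each lowest piece of U):
  |U|=1: {6}:1
  |U|=2: {5,6}:1
  |U|=3: {3,5,6}:1  {4,5,6}:1
  |U|=4: {2,4,5,6}:1  {3,4,5,6}:2
  |U|=5: {1,2,4,5,6}:1  {2,3,4,5,6}:3
  start at 0(k): 4

4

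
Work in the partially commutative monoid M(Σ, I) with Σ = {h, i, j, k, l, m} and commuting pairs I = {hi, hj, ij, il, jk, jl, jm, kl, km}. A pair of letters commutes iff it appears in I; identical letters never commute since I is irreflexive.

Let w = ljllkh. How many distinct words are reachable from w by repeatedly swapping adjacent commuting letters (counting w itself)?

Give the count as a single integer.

piece 0:l — minimal
piece 1:j — minimal
piece 2:l rests on {0:l}
piece 3:l rests on {2:l}
piece 4:k — minimal
piece 5:h rests on {3:l, 4:k}
minimal pieces: {0:l, 1:j, 4:k}
ways to finish when only these pieces remain (= sum over removing one remaining piece with nothing left below it):
  1 left: {1}→1  {5}→1
  2 left: {1,5}→2  {3,5}→1  {4,5}→1
  3 left: {1,3,5}→3  {1,4,5}→3  {2,3,5}→1  {3,4,5}→2
  4 left: {0,2,3,5}→1  {1,2,3,5}→4  {1,3,4,5}→8  {2,3,4,5}→3
  placing 0:l first → 15 extensions
  placing 1:j first → 4 extensions
  placing 4:k first → 5 extensions
total linear extensions = 24

24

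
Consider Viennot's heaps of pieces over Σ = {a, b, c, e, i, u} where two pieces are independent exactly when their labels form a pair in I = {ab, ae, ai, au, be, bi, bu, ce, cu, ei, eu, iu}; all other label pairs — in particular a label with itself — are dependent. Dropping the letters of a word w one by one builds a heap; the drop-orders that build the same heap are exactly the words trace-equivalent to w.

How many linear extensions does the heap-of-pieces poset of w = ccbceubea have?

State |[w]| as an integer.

504

piece 0:c — minimal
piece 1:c rests on {0:c}
piece 2:b rests on {1:c}
piece 3:c rests on {2:b}
piece 4:e — minimal
piece 5:u — minimal
piece 6:b rests on {3:c}
piece 7:e rests on {4:e}
piece 8:a rests on {3:c}
minimal pieces: {0:c, 4:e, 5:u}
ways to finish when only these pieces remain (= sum over removing one remaining piece with nothing left below it):
  1 left: {5}→1  {6}→1  {7}→1  {8}→1
  2 left: {4,7}→1  {5,6}→2  {5,7}→2  {5,8}→2  {6,7}→2  {6,8}→2  {7,8}→2
  3 left: {3,6,8}→2  {4,5,7}→3  {4,6,7}→3  {4,7,8}→3  {5,6,7}→6  {5,6,8}→6  {5,7,8}→6  {6,7,8}→6
  4 left: {2,3,6,8}→2  {3,5,6,8}→8  {3,6,7,8}→8  {4,5,6,7}→12  {4,5,7,8}→12  {4,6,7,8}→12  {5,6,7,8}→24
  5 left: {1,2,3,6,8}→2  {2,3,5,6,8}→10  {2,3,6,7,8}→10  {3,4,6,7,8}→20  {3,5,6,7,8}→40  {4,5,6,7,8}→60
  6 left: {0,1,2,3,6,8}→2  {1,2,3,5,6,8}→12  {1,2,3,6,7,8}→12  {2,3,4,6,7,8}→30  {2,3,5,6,7,8}→60  {3,4,5,6,7,8}→120
  7 left: {0,1,2,3,5,6,8}→14  {0,1,2,3,6,7,8}→14  {1,2,3,4,6,7,8}→42  {1,2,3,5,6,7,8}→84  {2,3,4,5,6,7,8}→210
  placing 0:c first → 336 extensions
  placing 4:e first → 112 extensions
  placing 5:u first → 56 extensions
total linear extensions = 504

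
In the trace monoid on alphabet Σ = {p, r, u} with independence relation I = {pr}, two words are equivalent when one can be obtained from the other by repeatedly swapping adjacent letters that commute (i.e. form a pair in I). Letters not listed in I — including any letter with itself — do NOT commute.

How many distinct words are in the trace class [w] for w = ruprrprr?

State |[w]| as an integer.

piece 0:r — minimal
piece 1:u rests on {0:r}
piece 2:p rests on {1:u}
piece 3:r rests on {1:u}
piece 4:r rests on {3:r}
piece 5:p rests on {2:p}
piece 6:r rests on {4:r}
piece 7:r rests on {6:r}
minimal pieces: {0:r}
ways to finish when only these pieces remain (= sum over removing one remaining piece with nothing left below it):
  1 left: {5}→1  {7}→1
  2 left: {2,5}→1  {5,7}→2  {6,7}→1
  3 left: {2,5,7}→3  {4,6,7}→1  {5,6,7}→3
  4 left: {2,5,6,7}→6  {3,4,6,7}→1  {4,5,6,7}→4
  5 left: {2,4,5,6,7}→10  {3,4,5,6,7}→5
  6 left: {2,3,4,5,6,7}→15
  placing 0:r first → 15 extensions

15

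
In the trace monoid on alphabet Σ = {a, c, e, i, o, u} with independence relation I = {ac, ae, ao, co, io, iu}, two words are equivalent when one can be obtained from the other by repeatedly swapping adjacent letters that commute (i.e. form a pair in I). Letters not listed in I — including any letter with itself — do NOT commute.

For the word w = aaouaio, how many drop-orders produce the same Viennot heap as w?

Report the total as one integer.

0(a) covers ∅
1(a) covers 0:a
2(o) covers ∅
3(u) covers 1:a, 2:o
4(a) covers 3:u
5(i) covers 4:a
6(o) covers 3:u
floor of heap: 0:a, 2:o
completions by unplaced set U, small U first (add the entries for U minus each lowest piece of U):
  |U|=1: {5}:1  {6}:1
  |U|=2: {4,5}:1  {5,6}:2
  |U|=3: {4,5,6}:3
  |U|=4: {3,4,5,6}:3
  |U|=5: {1,3,4,5,6}:3  {2,3,4,5,6}:3
  start at 0(a): 6
  start at 2(o): 3
sum over floor = 9

9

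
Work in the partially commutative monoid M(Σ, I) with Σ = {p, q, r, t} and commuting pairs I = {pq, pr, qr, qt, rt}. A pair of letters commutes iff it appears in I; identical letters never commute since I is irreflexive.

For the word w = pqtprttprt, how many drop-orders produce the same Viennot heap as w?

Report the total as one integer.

drop 0:p onto floor
drop 1:q onto floor
drop 2:t onto {0:p}
drop 3:p onto {2:t}
drop 4:r onto floor
drop 5:t onto {3:p}
drop 6:t onto {5:t}
drop 7:p onto {6:t}
drop 8:r onto {4:r}
drop 9:t onto {7:p}
ground layer = {0:p, 1:q, 4:r}
drop-orders for the pieces not yet dropped (sum over which currently-grounded one goes next):
  1 to go: {1} 1  {8} 1  {9} 1
  2 to go: {1,8} 2  {1,9} 2  {4,8} 1  {7,9} 1  {8,9} 2
  3 to go: {1,4,8} 3  {1,7,9} 3  {1,8,9} 6  {4,8,9} 3  {6,7,9} 1  {7,8,9} 3
  4 to go: {1,4,8,9} 12  {1,6,7,9} 4  {1,7,8,9} 12  {4,7,8,9} 6  {5,6,7,9} 1  {6,7,8,9} 4
  5 to go: {1,4,7,8,9} 30  {1,5,6,7,9} 5  {1,6,7,8,9} 20  {3,5,6,7,9} 1  {4,6,7,8,9} 10  {5,6,7,8,9} 5
  6 to go: {1,3,5,6,7,9} 6  {1,4,6,7,8,9} 60  {1,5,6,7,8,9} 30  {2,3,5,6,7,9} 1  {3,5,6,7,8,9} 6  {4,5,6,7,8,9} 15
  7 to go: {0,2,3,5,6,7,9} 1  {1,2,3,5,6,7,9} 7  {1,3,5,6,7,8,9} 42  {1,4,5,6,7,8,9} 105  {2,3,5,6,7,8,9} 7  {3,4,5,6,7,8,9} 21
  8 to go: {0,1,2,3,5,6,7,9} 8  {0,2,3,5,6,7,8,9} 8  {1,2,3,5,6,7,8,9} 56  {1,3,4,5,6,7,8,9} 168  {2,3,4,5,6,7,8,9} 28
  if 0:p drops first: 252 orders
  if 1:q drops first: 36 orders
  if 4:r drops first: 72 orders
heap linearizations: 360

360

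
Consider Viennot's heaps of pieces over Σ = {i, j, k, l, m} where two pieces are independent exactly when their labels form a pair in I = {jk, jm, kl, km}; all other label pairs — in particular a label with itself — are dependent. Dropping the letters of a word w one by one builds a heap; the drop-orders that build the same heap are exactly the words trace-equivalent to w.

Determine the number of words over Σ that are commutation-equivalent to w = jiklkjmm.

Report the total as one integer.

45

piece 0:j — minimal
piece 1:i rests on {0:j}
piece 2:k rests on {1:i}
piece 3:l rests on {1:i}
piece 4:k rests on {2:k}
piece 5:j rests on {3:l}
piece 6:m rests on {3:l}
piece 7:m rests on {6:m}
minimal pieces: {0:j}
ways to finish when only these pieces remain (= sum over removing one remaining piece with nothing left below it):
  1 left: {4}→1  {5}→1  {7}→1
  2 left: {2,4}→1  {4,5}→2  {4,7}→2  {5,7}→2  {6,7}→1
  3 left: {2,4,5}→3  {2,4,7}→3  {4,5,7}→6  {4,6,7}→3  {5,6,7}→3
  4 left: {2,4,5,7}→12  {2,4,6,7}→6  {3,5,6,7}→3  {4,5,6,7}→12
  5 left: {2,4,5,6,7}→30  {3,4,5,6,7}→15
  6 left: {2,3,4,5,6,7}→45
  placing 0:j first → 45 extensions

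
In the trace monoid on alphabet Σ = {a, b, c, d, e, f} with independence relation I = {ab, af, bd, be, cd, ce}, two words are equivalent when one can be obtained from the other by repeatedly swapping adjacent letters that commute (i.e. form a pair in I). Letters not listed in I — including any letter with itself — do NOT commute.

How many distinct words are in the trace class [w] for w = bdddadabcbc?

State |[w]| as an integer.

#0=b has no predecessor
#1=d has no predecessor
#2=d depends on [1:d]
#3=d depends on [2:d]
#4=a depends on [3:d]
#5=d depends on [4:a]
#6=a depends on [5:d]
#7=b depends on [0:b]
#8=c depends on [6:a, 7:b]
#9=b depends on [8:c]
#10=c depends on [9:b]
sources: [0:b, 1:d]
N(rest) = Σ N(rest − s) over sources s of rest; N(one piece) = 1:
  size 1 → [10]=1
  size 2 → [9,10]=1
  size 3 → [8,9,10]=1
  size 4 → [6,8,9,10]=1  [7,8,9,10]=1
  size 5 → [0,7,8,9,10]=1  [5,6,8,9,10]=1  [6,7,8,9,10]=2
  size 6 → [0,6,7,8,9,10]=3  [4,5,6,8,9,10]=1  [5,6,7,8,9,10]=3
  size 7 → [0,5,6,7,8,9,10]=6  [3,4,5,6,8,9,10]=1  [4,5,6,7,8,9,10]=4
  size 8 → [0,4,5,6,7,8,9,10]=10  [2,3,4,5,6,8,9,10]=1  [3,4,5,6,7,8,9,10]=5
  size 9 → [0,3,4,5,6,7,8,9,10]=15  [1,2,3,4,5,6,8,9,10]=1  [2,3,4,5,6,7,8,9,10]=6
  first=0(b) contributes 7
  first=1(d) contributes 21
|[w]| = 28

28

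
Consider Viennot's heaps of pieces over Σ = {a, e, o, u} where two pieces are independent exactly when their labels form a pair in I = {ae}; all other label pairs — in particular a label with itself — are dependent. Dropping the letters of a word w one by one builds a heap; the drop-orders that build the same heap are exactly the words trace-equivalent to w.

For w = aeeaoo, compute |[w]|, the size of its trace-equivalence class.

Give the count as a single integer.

piece 0:a — minimal
piece 1:e — minimal
piece 2:e rests on {1:e}
piece 3:a rests on {0:a}
piece 4:o rests on {2:e, 3:a}
piece 5:o rests on {4:o}
minimal pieces: {0:a, 1:e}
ways to finish when only these pieces remain (= sum over removing one remaining piece with nothing left below it):
  1 left: {5}→1
  2 left: {4,5}→1
  3 left: {2,4,5}→1  {3,4,5}→1
  4 left: {0,3,4,5}→1  {1,2,4,5}→1  {2,3,4,5}→2
  placing 0:a first → 3 extensions
  placing 1:e first → 3 extensions
total linear extensions = 6

6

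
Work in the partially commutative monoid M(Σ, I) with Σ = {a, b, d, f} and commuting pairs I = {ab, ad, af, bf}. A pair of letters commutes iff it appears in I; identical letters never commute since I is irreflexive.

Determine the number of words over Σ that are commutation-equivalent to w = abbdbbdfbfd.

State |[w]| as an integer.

33

drop 0:a onto floor
drop 1:b onto floor
drop 2:b onto {1:b}
drop 3:d onto {2:b}
drop 4:b onto {3:d}
drop 5:b onto {4:b}
drop 6:d onto {5:b}
drop 7:f onto {6:d}
drop 8:b onto {6:d}
drop 9:f onto {7:f}
drop 10:d onto {8:b, 9:f}
ground layer = {0:a, 1:b}
drop-orders for the pieces not yet dropped (sum over which currently-grounded one goes next):
  1 to go: {0} 1  {10} 1
  2 to go: {0,10} 2  {8,10} 1  {9,10} 1
  3 to go: {0,8,10} 3  {0,9,10} 3  {7,9,10} 1  {8,9,10} 2
  4 to go: {0,7,9,10} 4  {0,8,9,10} 8  {7,8,9,10} 3
  5 to go: {0,7,8,9,10} 15  {6,7,8,9,10} 3
  6 to go: {0,6,7,8,9,10} 18  {5,6,7,8,9,10} 3
  7 to go: {0,5,6,7,8,9,10} 21  {4,5,6,7,8,9,10} 3
  8 to go: {0,4,5,6,7,8,9,10} 24  {3,4,5,6,7,8,9,10} 3
  9 to go: {0,3,4,5,6,7,8,9,10} 27  {2,3,4,5,6,7,8,9,10} 3
  if 0:a drops first: 3 orders
  if 1:b drops first: 30 orders
heap linearizations: 33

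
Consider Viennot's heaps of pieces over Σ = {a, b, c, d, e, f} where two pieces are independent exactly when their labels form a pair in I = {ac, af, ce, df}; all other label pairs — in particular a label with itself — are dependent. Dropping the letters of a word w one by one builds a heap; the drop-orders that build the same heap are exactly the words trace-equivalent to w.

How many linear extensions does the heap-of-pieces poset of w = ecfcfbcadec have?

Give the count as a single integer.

piece 0:e — minimal
piece 1:c — minimal
piece 2:f rests on {0:e, 1:c}
piece 3:c rests on {2:f}
piece 4:f rests on {3:c}
piece 5:b rests on {4:f}
piece 6:c rests on {5:b}
piece 7:a rests on {5:b}
piece 8:d rests on {6:c, 7:a}
piece 9:e rests on {8:d}
piece 10:c rests on {8:d}
minimal pieces: {0:e, 1:c}
ways to finish when only these pieces remain (= sum over removing one remaining piece with nothing left below it):
  1 left: {9}→1  {10}→1
  2 left: {9,10}→2
  3 left: {8,9,10}→2
  4 left: {6,8,9,10}→2  {7,8,9,10}→2
  5 left: {6,7,8,9,10}→4
  6 left: {5,6,7,8,9,10}→4
  7 left: {4,5,6,7,8,9,10}→4
  8 left: {3,4,5,6,7,8,9,10}→4
  9 left: {2,3,4,5,6,7,8,9,10}→4
  placing 0:e first → 4 extensions
  placing 1:c first → 4 extensions
total linear extensions = 8

8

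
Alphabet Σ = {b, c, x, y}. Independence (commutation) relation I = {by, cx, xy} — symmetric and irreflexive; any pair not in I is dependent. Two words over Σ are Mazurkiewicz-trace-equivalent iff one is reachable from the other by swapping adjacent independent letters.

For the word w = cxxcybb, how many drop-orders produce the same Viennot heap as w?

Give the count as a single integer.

22

drop 0:c onto floor
drop 1:x onto floor
drop 2:x onto {1:x}
drop 3:c onto {0:c}
drop 4:y onto {3:c}
drop 5:b onto {2:x, 3:c}
drop 6:b onto {5:b}
ground layer = {0:c, 1:x}
drop-orders for the pieces not yet dropped (sum over which currently-grounded one goes next):
  1 to go: {4} 1  {6} 1
  2 to go: {4,6} 2  {5,6} 1
  3 to go: {2,5,6} 1  {4,5,6} 3
  4 to go: {1,2,5,6} 1  {2,4,5,6} 4  {3,4,5,6} 3
  5 to go: {0,3,4,5,6} 3  {1,2,4,5,6} 5  {2,3,4,5,6} 7
  if 0:c drops first: 12 orders
  if 1:x drops first: 10 orders
heap linearizations: 22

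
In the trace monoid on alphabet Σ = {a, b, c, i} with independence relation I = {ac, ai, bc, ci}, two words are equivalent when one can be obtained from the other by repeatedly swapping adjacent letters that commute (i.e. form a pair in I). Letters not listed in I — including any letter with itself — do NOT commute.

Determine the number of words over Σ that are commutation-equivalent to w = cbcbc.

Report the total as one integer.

#0=c has no predecessor
#1=b has no predecessor
#2=c depends on [0:c]
#3=b depends on [1:b]
#4=c depends on [2:c]
sources: [0:c, 1:b]
N(rest) = Σ N(rest − s) over sources s of rest; N(one piece) = 1:
  size 1 → [3]=1  [4]=1
  size 2 → [1,3]=1  [2,4]=1  [3,4]=2
  size 3 → [0,2,4]=1  [1,3,4]=3  [2,3,4]=3
  first=0(c) contributes 6
  first=1(b) contributes 4
|[w]| = 10

10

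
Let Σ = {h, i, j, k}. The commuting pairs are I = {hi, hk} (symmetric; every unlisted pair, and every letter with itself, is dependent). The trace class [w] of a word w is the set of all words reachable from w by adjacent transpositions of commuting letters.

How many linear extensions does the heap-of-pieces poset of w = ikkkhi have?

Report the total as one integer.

6

0(i) covers ∅
1(k) covers 0:i
2(k) covers 1:k
3(k) covers 2:k
4(h) covers ∅
5(i) covers 3:k
floor of heap: 0:i, 4:h
completions by unplaced set U, small U first (add the entries for U minus each lowest piece of U):
  |U|=1: {4}:1  {5}:1
  |U|=2: {3,5}:1  {4,5}:2
  |U|=3: {2,3,5}:1  {3,4,5}:3
  |U|=4: {1,2,3,5}:1  {2,3,4,5}:4
  start at 0(i): 5
  start at 4(h): 1
sum over floor = 6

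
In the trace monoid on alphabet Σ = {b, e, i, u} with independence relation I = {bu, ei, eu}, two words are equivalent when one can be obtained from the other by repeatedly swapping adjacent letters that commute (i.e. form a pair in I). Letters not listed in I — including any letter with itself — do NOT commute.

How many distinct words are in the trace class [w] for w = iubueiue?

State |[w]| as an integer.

31

0(i) covers ∅
1(u) covers 0:i
2(b) covers 0:i
3(u) covers 1:u
4(e) covers 2:b
5(i) covers 2:b, 3:u
6(u) covers 5:i
7(e) covers 4:e
floor of heap: 0:i
completions by unplaced set U, small U first (add the entries for U minus each lowest piece of U):
  |U|=1: {6}:1  {7}:1
  |U|=2: {4,7}:1  {5,6}:1  {6,7}:2
  |U|=3: {3,5,6}:1  {4,6,7}:3  {5,6,7}:3
  |U|=4: {1,3,5,6}:1  {3,5,6,7}:4  {4,5,6,7}:6
  |U|=5: {1,3,5,6,7}:5  {2,4,5,6,7}:6  {3,4,5,6,7}:10
  |U|=6: {1,3,4,5,6,7}:15  {2,3,4,5,6,7}:16
  start at 0(i): 31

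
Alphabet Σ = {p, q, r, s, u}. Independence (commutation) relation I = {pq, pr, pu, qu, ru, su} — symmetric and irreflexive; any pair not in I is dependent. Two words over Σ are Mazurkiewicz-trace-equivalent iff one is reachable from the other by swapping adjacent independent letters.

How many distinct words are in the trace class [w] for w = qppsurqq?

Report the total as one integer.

0(q) covers ∅
1(p) covers ∅
2(p) covers 1:p
3(s) covers 0:q, 2:p
4(u) covers ∅
5(r) covers 3:s
6(q) covers 5:r
7(q) covers 6:q
floor of heap: 0:q, 1:p, 4:u
completions by unplaced set U, small U first (add the entries for U minus each lowest piece of U):
  |U|=1: {4}:1  {7}:1
  |U|=2: {4,7}:2  {6,7}:1
  |U|=3: {4,6,7}:3  {5,6,7}:1
  |U|=4: {3,5,6,7}:1  {4,5,6,7}:4
  |U|=5: {0,3,5,6,7}:1  {2,3,5,6,7}:1  {3,4,5,6,7}:5
  |U|=6: {0,2,3,5,6,7}:2  {0,3,4,5,6,7}:6  {1,2,3,5,6,7}:1  {2,3,4,5,6,7}:6
  start at 0(q): 7
  start at 1(p): 14
  start at 4(u): 3
sum over floor = 24

24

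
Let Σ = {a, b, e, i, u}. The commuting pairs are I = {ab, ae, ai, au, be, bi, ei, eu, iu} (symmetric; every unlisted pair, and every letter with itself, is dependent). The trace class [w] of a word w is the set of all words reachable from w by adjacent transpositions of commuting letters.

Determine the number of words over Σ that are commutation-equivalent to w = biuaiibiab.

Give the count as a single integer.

0(b) covers ∅
1(i) covers ∅
2(u) covers 0:b
3(a) covers ∅
4(i) covers 1:i
5(i) covers 4:i
6(b) covers 2:u
7(i) covers 5:i
8(a) covers 3:a
9(b) covers 6:b
floor of heap: 0:b, 1:i, 3:a
completions by unplaced set U, small U first (add the entries for U minus each lowest piece of U):
  |U|=1: {7}:1  {8}:1  {9}:1
  |U|=2: {3,8}:1  {5,7}:1  {6,9}:1  {7,8}:2  {7,9}:2  {8,9}:2
  |U|=3: {2,6,9}:1  {3,7,8}:3  {3,8,9}:3  {4,5,7}:1  {5,7,8}:3  {5,7,9}:3  {6,7,9}:3  {6,8,9}:3  {7,8,9}:6
  |U|=4: {0,2,6,9}:1  {1,4,5,7}:1  {2,6,7,9}:4  {2,6,8,9}:4  {3,5,7,8}:6  {3,6,8,9}:6  {3,7,8,9}:12  {4,5,7,8}:4  {4,5,7,9}:4  {5,6,7,9}:6  {5,7,8,9}:12  {6,7,8,9}:12
  |U|=5: {0,2,6,7,9}:5  {0,2,6,8,9}:5  {1,4,5,7,8}:5  {1,4,5,7,9}:5  {2,3,6,8,9}:10  {2,5,6,7,9}:10  {2,6,7,8,9}:20  {3,4,5,7,8}:10  {3,5,7,8,9}:30  {3,6,7,8,9}:30  {4,5,6,7,9}:10  {4,5,7,8,9}:20  {5,6,7,8,9}:30
  |U|=6: {0,2,3,6,8,9}:15  {0,2,5,6,7,9}:15  {0,2,6,7,8,9}:30  {1,3,4,5,7,8}:15  {1,4,5,6,7,9}:15  {1,4,5,7,8,9}:30  {2,3,6,7,8,9}:60  {2,4,5,6,7,9}:20  {2,5,6,7,8,9}:60  {3,4,5,7,8,9}:60  {3,5,6,7,8,9}:90  {4,5,6,7,8,9}:60
  |U|=7: {0,2,3,6,7,8,9}:105  {0,2,4,5,6,7,9}:35  {0,2,5,6,7,8,9}:105  {1,2,4,5,6,7,9}:35  {1,3,4,5,7,8,9}:105  {1,4,5,6,7,8,9}:105  {2,3,5,6,7,8,9}:210  {2,4,5,6,7,8,9}:140  {3,4,5,6,7,8,9}:210
  |U|=8: {0,1,2,4,5,6,7,9}:70  {0,2,3,5,6,7,8,9}:420  {0,2,4,5,6,7,8,9}:280  {1,2,4,5,6,7,8,9}:280  {1,3,4,5,6,7,8,9}:420  {2,3,4,5,6,7,8,9}:560
  start at 0(b): 1260
  start at 1(i): 1260
  start at 3(a): 630
sum over floor = 3150

3150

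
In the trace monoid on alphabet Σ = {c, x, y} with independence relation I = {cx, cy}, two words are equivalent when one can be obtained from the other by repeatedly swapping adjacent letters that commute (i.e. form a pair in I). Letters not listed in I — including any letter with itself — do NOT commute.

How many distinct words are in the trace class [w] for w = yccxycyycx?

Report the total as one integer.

#0=y has no predecessor
#1=c has no predecessor
#2=c depends on [1:c]
#3=x depends on [0:y]
#4=y depends on [3:x]
#5=c depends on [2:c]
#6=y depends on [4:y]
#7=y depends on [6:y]
#8=c depends on [5:c]
#9=x depends on [7:y]
sources: [0:y, 1:c]
N(rest) = Σ N(rest − s) over sources s of rest; N(one piece) = 1:
  size 1 → [8]=1  [9]=1
  size 2 → [5,8]=1  [7,9]=1  [8,9]=2
  size 3 → [2,5,8]=1  [5,8,9]=3  [6,7,9]=1  [7,8,9]=3
  size 4 → [1,2,5,8]=1  [2,5,8,9]=4  [4,6,7,9]=1  [5,7,8,9]=6  [6,7,8,9]=4
  size 5 → [1,2,5,8,9]=5  [2,5,7,8,9]=10  [3,4,6,7,9]=1  [4,6,7,8,9]=5  [5,6,7,8,9]=10
  size 6 → [0,3,4,6,7,9]=1  [1,2,5,7,8,9]=15  [2,5,6,7,8,9]=20  [3,4,6,7,8,9]=6  [4,5,6,7,8,9]=15
  size 7 → [0,3,4,6,7,8,9]=7  [1,2,5,6,7,8,9]=35  [2,4,5,6,7,8,9]=35  [3,4,5,6,7,8,9]=21
  size 8 → [0,3,4,5,6,7,8,9]=28  [1,2,4,5,6,7,8,9]=70  [2,3,4,5,6,7,8,9]=56
  first=0(y) contributes 126
  first=1(c) contributes 84
|[w]| = 210

210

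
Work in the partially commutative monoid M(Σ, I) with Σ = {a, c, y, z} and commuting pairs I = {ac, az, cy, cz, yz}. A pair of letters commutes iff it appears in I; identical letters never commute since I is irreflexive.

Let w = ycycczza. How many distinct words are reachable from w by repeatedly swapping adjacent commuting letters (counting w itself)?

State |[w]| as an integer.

0(y) covers ∅
1(c) covers ∅
2(y) covers 0:y
3(c) covers 1:c
4(c) covers 3:c
5(z) covers ∅
6(z) covers 5:z
7(a) covers 2:y
floor of heap: 0:y, 1:c, 5:z
completions by unplaced set U, small U first (add the entries for U minus each lowest piece of U):
  |U|=1: {4}:1  {6}:1  {7}:1
  |U|=2: {2,7}:1  {3,4}:1  {4,6}:2  {4,7}:2  {5,6}:1  {6,7}:2
  |U|=3: {0,2,7}:1  {1,3,4}:1  {2,4,7}:3  {2,6,7}:3  {3,4,6}:3  {3,4,7}:3  {4,5,6}:3  {4,6,7}:6  {5,6,7}:3
  |U|=4: {0,2,4,7}:4  {0,2,6,7}:4  {1,3,4,6}:4  {1,3,4,7}:4  {2,3,4,7}:6  {2,4,6,7}:12  {2,5,6,7}:6  {3,4,5,6}:6  {3,4,6,7}:12  {4,5,6,7}:12
  |U|=5: {0,2,3,4,7}:10  {0,2,4,6,7}:20  {0,2,5,6,7}:10  {1,2,3,4,7}:10  {1,3,4,5,6}:10  {1,3,4,6,7}:20  {2,3,4,6,7}:30  {2,4,5,6,7}:30  {3,4,5,6,7}:30
  |U|=6: {0,1,2,3,4,7}:20  {0,2,3,4,6,7}:60  {0,2,4,5,6,7}:60  {1,2,3,4,6,7}:60  {1,3,4,5,6,7}:60  {2,3,4,5,6,7}:90
  start at 0(y): 210
  start at 1(c): 210
  start at 5(z): 140
sum over floor = 560

560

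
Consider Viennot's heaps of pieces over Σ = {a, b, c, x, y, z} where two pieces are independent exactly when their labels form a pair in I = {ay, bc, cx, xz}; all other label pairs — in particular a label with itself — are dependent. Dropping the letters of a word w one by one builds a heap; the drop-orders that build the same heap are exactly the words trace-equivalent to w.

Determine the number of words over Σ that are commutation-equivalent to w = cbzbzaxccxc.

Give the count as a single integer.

20

0(c) covers ∅
1(b) covers ∅
2(z) covers 0:c, 1:b
3(b) covers 2:z
4(z) covers 3:b
5(a) covers 4:z
6(x) covers 5:a
7(c) covers 5:a
8(c) covers 7:c
9(x) covers 6:x
10(c) covers 8:c
floor of heap: 0:c, 1:b
completions by unplaced set U, small U first (add the entries for U minus each lowest piece of U):
  |U|=1: {9}:1  {10}:1
  |U|=2: {6,9}:1  {8,10}:1  {9,10}:2
  |U|=3: {6,9,10}:3  {7,8,10}:1  {8,9,10}:3
  |U|=4: {6,8,9,10}:6  {7,8,9,10}:4
  |U|=5: {6,7,8,9,10}:10
  |U|=6: {5,6,7,8,9,10}:10
  |U|=7: {4,5,6,7,8,9,10}:10
  |U|=8: {3,4,5,6,7,8,9,10}:10
  |U|=9: {2,3,4,5,6,7,8,9,10}:10
  start at 0(c): 10
  start at 1(b): 10
sum over floor = 20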